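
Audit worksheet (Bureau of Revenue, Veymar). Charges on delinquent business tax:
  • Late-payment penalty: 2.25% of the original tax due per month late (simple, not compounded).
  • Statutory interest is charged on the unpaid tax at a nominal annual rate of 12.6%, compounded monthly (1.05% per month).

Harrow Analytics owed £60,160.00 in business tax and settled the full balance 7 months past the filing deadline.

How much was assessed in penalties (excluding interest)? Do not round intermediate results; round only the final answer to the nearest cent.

£9,475.20

Late-payment penalty = 2.25% × £60,160.00 × 7 mo = £9,475.20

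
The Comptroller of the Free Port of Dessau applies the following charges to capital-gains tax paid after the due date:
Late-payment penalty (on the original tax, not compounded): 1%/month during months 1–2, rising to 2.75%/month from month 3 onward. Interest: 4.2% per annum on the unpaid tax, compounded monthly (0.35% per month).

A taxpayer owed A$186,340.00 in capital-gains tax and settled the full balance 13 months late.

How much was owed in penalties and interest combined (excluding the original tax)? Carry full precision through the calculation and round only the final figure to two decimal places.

A$68,753.47

Penalty, months 1–2: 2 × 1% × A$186,340.00 = A$3,726.80
Penalty, months 3–13: 11 × 2.75% × A$186,340.00 = A$56,367.85
Interest: A$186,340.00 × ((1 + 0.0035)^13 − 1) = A$186,340.00 × 0.0464679… = A$8,658.8229…
Penalties + interest = A$60,094.6500 + A$8,658.8229… = A$68,753.47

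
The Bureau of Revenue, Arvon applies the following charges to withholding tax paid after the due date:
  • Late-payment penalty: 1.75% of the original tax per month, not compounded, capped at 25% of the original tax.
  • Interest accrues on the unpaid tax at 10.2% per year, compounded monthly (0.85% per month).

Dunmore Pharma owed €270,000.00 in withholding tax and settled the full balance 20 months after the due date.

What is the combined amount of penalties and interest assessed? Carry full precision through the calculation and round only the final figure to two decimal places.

Penalty (uncapped): 20 × 1.75% × €270,000.00 = €94,500.00; cap = 25% × €270,000.00 = €67,500.00 → penalty = €67,500.00
Interest: €270,000.00 × ((1 + 0.0085)^20 − 1) = €270,000.00 × 0.1844536… = €49,802.4711…
Penalties + interest = €67,500.0000 + €49,802.4711… = €117,302.47

€117,302.47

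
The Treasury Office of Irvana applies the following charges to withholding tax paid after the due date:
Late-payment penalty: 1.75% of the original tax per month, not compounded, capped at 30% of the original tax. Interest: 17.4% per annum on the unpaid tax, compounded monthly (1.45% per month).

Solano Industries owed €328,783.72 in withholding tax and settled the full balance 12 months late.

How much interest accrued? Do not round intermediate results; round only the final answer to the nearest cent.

Interest: €328,783.72 × ((1 + 0.0145)^12 − 1) = €328,783.72 × 0.1885696… = €61,998.6130…

€61,998.61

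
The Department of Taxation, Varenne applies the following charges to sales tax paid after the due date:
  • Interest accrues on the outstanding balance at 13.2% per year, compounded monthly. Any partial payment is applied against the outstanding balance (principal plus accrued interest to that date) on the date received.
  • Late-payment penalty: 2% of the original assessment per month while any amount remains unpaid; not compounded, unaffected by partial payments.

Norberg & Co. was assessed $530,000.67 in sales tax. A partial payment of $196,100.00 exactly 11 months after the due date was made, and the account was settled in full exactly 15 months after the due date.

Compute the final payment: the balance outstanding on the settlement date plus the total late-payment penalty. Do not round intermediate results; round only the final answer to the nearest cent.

Monthly rate = 13.2% ÷ 12 = 1.1%
Balance at month 11: $530,000.6700 × (1 + 0.011)^11 = $597,776.9022…
After $196,100.00 payment: $597,776.9022… − $196,100.00 = $401,676.9022…
Balance at month 15: $401,676.9022… × (1 + 0.011)^4 = $419,644.4477…
Penalty: 15 × 2% × $530,000.67 = $159,000.20…
Final settlement = outstanding balance + penalty = $419,644.4477… + $159,000.20… = $578,644.65

$578,644.65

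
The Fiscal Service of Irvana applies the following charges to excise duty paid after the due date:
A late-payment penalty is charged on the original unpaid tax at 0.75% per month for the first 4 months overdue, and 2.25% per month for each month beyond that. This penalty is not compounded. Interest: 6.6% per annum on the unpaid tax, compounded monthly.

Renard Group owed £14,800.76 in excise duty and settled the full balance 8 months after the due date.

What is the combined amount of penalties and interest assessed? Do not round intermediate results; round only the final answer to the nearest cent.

Penalty, months 1–4: 4 × 0.75% × £14,800.76 = £444.02…
Penalty, months 5–8: 4 × 2.25% × £14,800.76 = £1,332.07…
Interest (6.6%/yr ÷ 12 = 0.55%/month): £14,800.76 × ((1 + 0.0055)^8 − 1) = £663.9085…
Penalties + interest = £1,776.0912 + £663.9085… = £2,440.00

£2,440.00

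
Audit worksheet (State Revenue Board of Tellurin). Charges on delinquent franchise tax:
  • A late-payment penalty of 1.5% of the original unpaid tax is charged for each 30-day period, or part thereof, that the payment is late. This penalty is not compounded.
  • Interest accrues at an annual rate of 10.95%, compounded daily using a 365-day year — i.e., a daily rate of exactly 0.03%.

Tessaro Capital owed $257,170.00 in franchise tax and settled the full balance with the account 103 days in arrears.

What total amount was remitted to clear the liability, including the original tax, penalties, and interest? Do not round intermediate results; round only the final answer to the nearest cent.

Penalty periods: ⌈103/30⌉ = 4; penalty = 4 × 1.5% × $257,170.00 = $15,430.20
Interest: $257,170.00 × ((1 + 0.0003)^103 − 1) = $257,170.00 × 0.03137758… = $8,069.3725…
Total = $257,170.00 + $15,430.2000 + $8,069.3725… = $280,669.57

$280,669.57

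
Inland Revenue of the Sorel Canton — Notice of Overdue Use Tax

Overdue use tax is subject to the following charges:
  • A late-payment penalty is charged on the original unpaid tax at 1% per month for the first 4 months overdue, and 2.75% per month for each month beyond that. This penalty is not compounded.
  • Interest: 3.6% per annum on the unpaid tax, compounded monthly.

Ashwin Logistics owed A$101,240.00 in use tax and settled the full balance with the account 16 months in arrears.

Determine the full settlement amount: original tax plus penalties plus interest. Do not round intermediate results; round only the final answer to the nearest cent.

A$143,669.20

Penalty, months 1–4: 4 × 1% × A$101,240.00 = A$4,049.60
Penalty, months 5–16: 12 × 2.75% × A$101,240.00 = A$33,409.20
Interest (3.6%/yr ÷ 12 = 0.3%/month): A$101,240.00 × ((1 + 0.003)^16 − 1) = A$4,970.4050…
Total = A$101,240.00 + A$37,458.8000 + A$4,970.4050… = A$143,669.20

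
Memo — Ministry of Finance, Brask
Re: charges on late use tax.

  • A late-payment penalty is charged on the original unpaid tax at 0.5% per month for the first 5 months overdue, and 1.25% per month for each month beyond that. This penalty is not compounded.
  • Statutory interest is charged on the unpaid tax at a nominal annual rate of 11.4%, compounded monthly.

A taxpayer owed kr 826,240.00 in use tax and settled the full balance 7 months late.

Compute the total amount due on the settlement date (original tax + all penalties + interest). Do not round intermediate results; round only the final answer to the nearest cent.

kr 924,087.92

Penalty, months 1–5: 5 × 0.5% × kr 826,240.00 = kr 20,656.00
Penalty, months 6–7: 2 × 1.25% × kr 826,240.00 = kr 20,656.00
Interest (11.4%/yr ÷ 12 = 0.95%/month): kr 826,240.00 × ((1 + 0.0095)^7 − 1) = kr 56,535.9222…
Total = kr 826,240.00 + kr 41,312.0000 + kr 56,535.9222… = kr 924,087.92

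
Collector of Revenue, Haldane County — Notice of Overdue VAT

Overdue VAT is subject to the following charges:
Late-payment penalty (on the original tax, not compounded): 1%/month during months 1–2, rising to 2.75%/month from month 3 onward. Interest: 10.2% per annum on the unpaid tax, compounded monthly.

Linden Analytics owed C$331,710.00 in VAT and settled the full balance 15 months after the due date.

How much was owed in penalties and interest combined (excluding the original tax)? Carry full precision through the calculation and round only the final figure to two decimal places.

C$170,125.08

Penalty, months 1–2: 2 × 1% × C$331,710.00 = C$6,634.20
Penalty, months 3–15: 13 × 2.75% × C$331,710.00 = C$118,586.33…
Interest (10.2%/yr ÷ 12 = 0.85%/month): C$331,710.00 × ((1 + 0.0085)^15 − 1) = C$44,904.5571…
Penalties + interest = C$125,220.5250 + C$44,904.5571… = C$170,125.08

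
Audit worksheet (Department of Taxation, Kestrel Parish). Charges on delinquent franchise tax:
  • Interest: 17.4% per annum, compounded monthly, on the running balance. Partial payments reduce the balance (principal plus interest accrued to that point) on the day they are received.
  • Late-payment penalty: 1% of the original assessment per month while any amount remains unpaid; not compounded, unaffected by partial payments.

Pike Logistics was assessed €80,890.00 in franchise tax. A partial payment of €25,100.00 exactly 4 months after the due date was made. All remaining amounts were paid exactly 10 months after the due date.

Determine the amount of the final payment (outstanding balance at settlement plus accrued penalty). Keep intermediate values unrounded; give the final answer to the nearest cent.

Monthly rate = 17.4% ÷ 12 = 1.45%
Balance at month 4: €80,890.0000 × (1 + 0.0145)^4 = €85,684.6527…
After €25,100.00 payment: €85,684.6527… − €25,100.00 = €60,584.6527…
Balance at month 10: €60,584.6527… × (1 + 0.0145)^6 = €66,050.3208…
Penalty: 10 × 1% × €80,890.00 = €8,089.00
Final settlement = outstanding balance + penalty = €66,050.3208… + €8,089.00 = €74,139.32

€74,139.32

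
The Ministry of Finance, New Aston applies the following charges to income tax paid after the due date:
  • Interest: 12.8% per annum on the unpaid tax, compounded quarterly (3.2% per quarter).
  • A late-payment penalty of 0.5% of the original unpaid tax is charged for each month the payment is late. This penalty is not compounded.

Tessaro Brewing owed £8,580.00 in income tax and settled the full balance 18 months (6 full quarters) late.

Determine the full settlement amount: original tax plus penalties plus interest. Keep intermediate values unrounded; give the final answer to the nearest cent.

£11,137.11

Late-payment penalty: 18 × 0.5% × £8,580.00 = £772.20
Interest: £8,580.00 × ((1 + 0.032)^6 − 1) = £8,580.00 × 0.2080313… = £1,784.9085…
Total = £8,580.00 + £772.2000 + £1,784.9085… = £11,137.11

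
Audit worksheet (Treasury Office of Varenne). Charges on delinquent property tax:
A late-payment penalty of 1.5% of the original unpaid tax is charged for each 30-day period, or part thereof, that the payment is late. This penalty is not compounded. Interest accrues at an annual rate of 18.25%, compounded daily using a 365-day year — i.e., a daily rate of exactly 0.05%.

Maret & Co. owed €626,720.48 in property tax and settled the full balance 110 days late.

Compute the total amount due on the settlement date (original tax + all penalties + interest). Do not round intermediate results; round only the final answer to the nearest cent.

€699,749.77

Penalty periods: ⌈110/30⌉ = 4; penalty = 4 × 1.5% × €626,720.48 = €37,603.23…
Interest: €626,720.48 × ((1 + 0.0005)^110 − 1) = €626,720.48 × 0.05652609… = €35,426.0596…
Total = €626,720.48 + €37,603.2288 + €35,426.0596… = €699,749.77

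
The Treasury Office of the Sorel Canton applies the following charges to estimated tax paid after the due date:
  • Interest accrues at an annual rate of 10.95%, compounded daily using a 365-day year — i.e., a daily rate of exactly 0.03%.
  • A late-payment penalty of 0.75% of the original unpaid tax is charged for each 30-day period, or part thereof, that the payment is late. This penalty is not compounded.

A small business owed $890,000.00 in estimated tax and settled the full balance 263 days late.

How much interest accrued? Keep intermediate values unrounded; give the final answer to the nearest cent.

$73,054.14

Interest: $890,000.00 × ((1 + 0.0003)^263 − 1) = $890,000.00 × 0.08208330… = $73,054.1397…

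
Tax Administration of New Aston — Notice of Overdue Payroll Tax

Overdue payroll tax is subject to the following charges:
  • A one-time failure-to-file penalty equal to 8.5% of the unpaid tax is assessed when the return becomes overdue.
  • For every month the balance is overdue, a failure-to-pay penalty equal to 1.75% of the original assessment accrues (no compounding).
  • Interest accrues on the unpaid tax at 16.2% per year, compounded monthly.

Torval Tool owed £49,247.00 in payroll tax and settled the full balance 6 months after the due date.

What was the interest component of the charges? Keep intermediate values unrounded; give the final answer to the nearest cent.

£4,126.08

Interest (16.2%/yr ÷ 12 = 1.35%/month): £49,247.00 × ((1 + 0.0135)^6 − 1) = £4,126.0840…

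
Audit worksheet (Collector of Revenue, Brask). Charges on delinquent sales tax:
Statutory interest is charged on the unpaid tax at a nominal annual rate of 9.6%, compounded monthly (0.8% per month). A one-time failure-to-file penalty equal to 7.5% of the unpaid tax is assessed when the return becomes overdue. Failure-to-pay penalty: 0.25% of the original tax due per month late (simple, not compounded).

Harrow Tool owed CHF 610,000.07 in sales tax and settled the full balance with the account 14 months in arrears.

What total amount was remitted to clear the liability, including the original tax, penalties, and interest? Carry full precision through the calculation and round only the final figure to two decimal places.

CHF 749,088.95

Failure-to-file penalty: 7.5% × CHF 610,000.07 = CHF 45,750.01…
Failure-to-pay penalty: 14 × 0.25% × CHF 610,000.07 = CHF 21,350.00…
Interest: CHF 610,000.07 × ((1 + 0.008)^14 − 1) = CHF 610,000.07 × 0.1180145… = CHF 71,988.8743…
Total = CHF 610,000.07 + CHF 67,100.0077 + CHF 71,988.8743… = CHF 749,088.95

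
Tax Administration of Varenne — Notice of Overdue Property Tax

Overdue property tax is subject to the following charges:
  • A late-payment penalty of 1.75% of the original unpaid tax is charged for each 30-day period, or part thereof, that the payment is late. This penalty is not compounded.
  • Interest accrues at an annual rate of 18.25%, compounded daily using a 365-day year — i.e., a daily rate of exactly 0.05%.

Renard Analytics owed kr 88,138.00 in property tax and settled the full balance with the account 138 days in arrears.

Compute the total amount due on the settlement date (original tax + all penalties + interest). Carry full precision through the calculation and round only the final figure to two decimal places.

kr 102,144.69

Penalty periods: ⌈138/30⌉ = 5; penalty = 5 × 1.75% × kr 88,138.00 = kr 7,712.08…
Interest: kr 88,138.00 × ((1 + 0.0005)^138 − 1) = kr 88,138.00 × 0.07141773… = kr 6,294.6162…
Total = kr 88,138.00 + kr 7,712.0750 + kr 6,294.6162… = kr 102,144.69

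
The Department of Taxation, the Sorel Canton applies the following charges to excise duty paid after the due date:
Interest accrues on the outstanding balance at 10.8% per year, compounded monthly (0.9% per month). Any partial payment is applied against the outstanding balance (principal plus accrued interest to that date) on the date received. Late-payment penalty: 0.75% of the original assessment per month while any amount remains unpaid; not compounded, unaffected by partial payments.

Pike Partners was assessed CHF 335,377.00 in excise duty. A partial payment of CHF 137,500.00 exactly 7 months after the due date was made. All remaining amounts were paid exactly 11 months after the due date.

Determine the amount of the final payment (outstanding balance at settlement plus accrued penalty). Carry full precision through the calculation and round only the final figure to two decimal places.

CHF 255,265.88

Balance at month 7: CHF 335,377.0000 × (1 + 0.009)^7 = CHF 357,084.8619…
After CHF 137,500.00 payment: CHF 357,084.8619… − CHF 137,500.00 = CHF 219,584.8619…
Balance at month 11: CHF 219,584.8619… × (1 + 0.009)^4 = CHF 227,597.2769…
Penalty: 11 × 0.75% × CHF 335,377.00 = CHF 27,668.60…
Final settlement = outstanding balance + penalty = CHF 227,597.2769… + CHF 27,668.60… = CHF 255,265.88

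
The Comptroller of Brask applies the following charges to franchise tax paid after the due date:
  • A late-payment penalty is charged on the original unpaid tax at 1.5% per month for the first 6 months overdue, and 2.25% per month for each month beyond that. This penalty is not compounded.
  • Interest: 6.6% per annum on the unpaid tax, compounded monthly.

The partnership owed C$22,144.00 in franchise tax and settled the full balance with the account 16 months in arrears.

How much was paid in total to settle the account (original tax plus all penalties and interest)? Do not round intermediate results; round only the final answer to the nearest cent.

C$31,150.52

Penalty, months 1–6: 6 × 1.5% × C$22,144.00 = C$1,992.96
Penalty, months 7–16: 10 × 2.25% × C$22,144.00 = C$4,982.40
Interest (6.6%/yr ÷ 12 = 0.55%/month): C$22,144.00 × ((1 + 0.0055)^16 − 1) = C$2,031.1552…
Total = C$22,144.00 + C$6,975.3600 + C$2,031.1552… = C$31,150.52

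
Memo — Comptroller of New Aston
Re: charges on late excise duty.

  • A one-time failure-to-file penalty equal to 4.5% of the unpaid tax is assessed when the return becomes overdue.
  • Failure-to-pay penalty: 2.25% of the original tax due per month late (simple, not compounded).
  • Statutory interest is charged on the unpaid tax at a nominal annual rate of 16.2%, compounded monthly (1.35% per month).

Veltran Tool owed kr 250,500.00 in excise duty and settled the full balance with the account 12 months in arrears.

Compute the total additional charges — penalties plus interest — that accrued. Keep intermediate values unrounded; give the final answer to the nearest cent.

kr 122,641.44

Failure-to-file penalty: 4.5% × kr 250,500.00 = kr 11,272.50
Failure-to-pay penalty: 12 × 2.25% × kr 250,500.00 = kr 67,635.00
Interest: kr 250,500.00 × ((1 + 0.0135)^12 − 1) = kr 250,500.00 × 0.1745866… = kr 43,733.9395…
Penalties + interest = kr 78,907.5000 + kr 43,733.9395… = kr 122,641.44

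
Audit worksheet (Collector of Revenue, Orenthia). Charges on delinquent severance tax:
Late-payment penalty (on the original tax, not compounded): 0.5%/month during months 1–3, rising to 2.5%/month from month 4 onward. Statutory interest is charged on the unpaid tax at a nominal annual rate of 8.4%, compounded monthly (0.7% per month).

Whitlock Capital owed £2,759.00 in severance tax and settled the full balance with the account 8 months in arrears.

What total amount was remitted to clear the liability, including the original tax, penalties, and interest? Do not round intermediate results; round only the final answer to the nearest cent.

Penalty, months 1–3: 3 × 0.5% × £2,759.00 = £41.39…
Penalty, months 4–8: 5 × 2.5% × £2,759.00 = £344.88…
Interest: £2,759.00 × ((1 + 0.007)^8 − 1) = £2,759.00 × 0.0573914… = £158.3428…
Total = £2,759.00 + £386.2600 + £158.3428… = £3,303.60

£3,303.60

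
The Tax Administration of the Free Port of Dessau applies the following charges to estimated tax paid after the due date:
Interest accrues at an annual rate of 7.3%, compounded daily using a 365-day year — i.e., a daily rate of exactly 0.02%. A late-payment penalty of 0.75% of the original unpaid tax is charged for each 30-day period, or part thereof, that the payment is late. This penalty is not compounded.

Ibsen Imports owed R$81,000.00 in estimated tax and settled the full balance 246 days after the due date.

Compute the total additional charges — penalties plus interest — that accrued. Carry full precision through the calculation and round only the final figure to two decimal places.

Penalty periods: ⌈246/30⌉ = 9; penalty = 9 × 0.75% × R$81,000.00 = R$5,467.50
Interest: R$81,000.00 × ((1 + 0.0002)^246 − 1) = R$81,000.00 × 0.05042525… = R$4,084.4451…
Penalties + interest = R$5,467.5000 + R$4,084.4451… = R$9,551.95

R$9,551.95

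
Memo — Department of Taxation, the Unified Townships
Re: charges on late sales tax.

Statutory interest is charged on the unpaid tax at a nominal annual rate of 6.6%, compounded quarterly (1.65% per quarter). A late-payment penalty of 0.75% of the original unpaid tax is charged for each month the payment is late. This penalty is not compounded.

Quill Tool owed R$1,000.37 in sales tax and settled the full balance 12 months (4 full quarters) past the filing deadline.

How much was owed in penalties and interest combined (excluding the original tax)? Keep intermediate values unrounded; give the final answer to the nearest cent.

R$157.71

Late-payment penalty = 0.75% × R$1,000.37 × 12 mo = R$90.03…
Interest: R$1,000.37 × ((1 + 0.0165)^4 − 1) = R$1,000.37 × 0.0676515… = R$67.6766…
Penalties + interest = R$90.0333 + R$67.6766… = R$157.71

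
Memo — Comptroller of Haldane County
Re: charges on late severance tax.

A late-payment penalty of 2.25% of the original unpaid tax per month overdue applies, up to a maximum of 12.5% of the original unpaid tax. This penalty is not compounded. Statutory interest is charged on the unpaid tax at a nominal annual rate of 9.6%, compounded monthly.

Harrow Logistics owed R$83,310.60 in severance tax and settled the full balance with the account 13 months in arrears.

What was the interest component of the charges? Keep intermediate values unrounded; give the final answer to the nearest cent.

Interest (9.6%/yr ÷ 12 = 0.8%/month): R$83,310.60 × ((1 + 0.008)^13 − 1) = R$9,092.6358…

R$9,092.64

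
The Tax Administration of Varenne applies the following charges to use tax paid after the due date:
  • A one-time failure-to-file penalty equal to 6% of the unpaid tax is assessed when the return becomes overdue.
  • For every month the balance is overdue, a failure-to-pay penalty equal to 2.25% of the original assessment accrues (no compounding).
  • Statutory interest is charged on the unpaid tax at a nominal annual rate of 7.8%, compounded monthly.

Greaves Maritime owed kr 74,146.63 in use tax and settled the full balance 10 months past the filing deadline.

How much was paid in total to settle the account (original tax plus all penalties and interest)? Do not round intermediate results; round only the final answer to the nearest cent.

kr 100,241.39

Failure-to-file penalty: 6% × kr 74,146.63 = kr 4,448.80…
Failure-to-pay penalty: 10 × 2.25% × kr 74,146.63 = kr 16,682.99…
Interest (7.8%/yr ÷ 12 = 0.65%/month): kr 74,146.63 × ((1 + 0.0065)^10 − 1) = kr 4,962.9737…
Total = kr 74,146.63 + kr 21,131.7896… + kr 4,962.9737… = kr 100,241.39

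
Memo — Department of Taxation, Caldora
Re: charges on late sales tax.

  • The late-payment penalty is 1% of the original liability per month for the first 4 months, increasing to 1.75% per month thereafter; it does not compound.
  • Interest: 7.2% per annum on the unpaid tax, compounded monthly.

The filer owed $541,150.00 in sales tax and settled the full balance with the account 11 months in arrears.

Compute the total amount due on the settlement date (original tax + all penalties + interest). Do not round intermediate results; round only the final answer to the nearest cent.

$665,893.77

Penalty, months 1–4: 4 × 1% × $541,150.00 = $21,646.00
Penalty, months 5–11: 7 × 1.75% × $541,150.00 = $66,290.88…
Interest (7.2%/yr ÷ 12 = 0.6%/month): $541,150.00 × ((1 + 0.006)^11 − 1) = $36,806.8970…
Total = $541,150.00 + $87,936.8750 + $36,806.8970… = $665,893.77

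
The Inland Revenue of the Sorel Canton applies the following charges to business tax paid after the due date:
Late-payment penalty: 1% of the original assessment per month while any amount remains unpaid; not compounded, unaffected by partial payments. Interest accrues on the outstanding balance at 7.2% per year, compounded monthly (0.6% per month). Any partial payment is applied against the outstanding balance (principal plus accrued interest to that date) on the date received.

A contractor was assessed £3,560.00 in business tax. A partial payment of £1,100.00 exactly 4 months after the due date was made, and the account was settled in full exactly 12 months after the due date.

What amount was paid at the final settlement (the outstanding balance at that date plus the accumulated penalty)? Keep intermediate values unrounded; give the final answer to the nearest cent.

Balance at month 4: £3,560.0000 × (1 + 0.006)^4 = £3,646.2120…
After £1,100.00 payment: £3,646.2120… − £1,100.00 = £2,546.2120…
Balance at month 12: £2,546.2120… × (1 + 0.006)^8 = £2,671.0278…
Penalty: 12 × 1% × £3,560.00 = £427.20
Final settlement = outstanding balance + penalty = £2,671.0278… + £427.20 = £3,098.23

£3,098.23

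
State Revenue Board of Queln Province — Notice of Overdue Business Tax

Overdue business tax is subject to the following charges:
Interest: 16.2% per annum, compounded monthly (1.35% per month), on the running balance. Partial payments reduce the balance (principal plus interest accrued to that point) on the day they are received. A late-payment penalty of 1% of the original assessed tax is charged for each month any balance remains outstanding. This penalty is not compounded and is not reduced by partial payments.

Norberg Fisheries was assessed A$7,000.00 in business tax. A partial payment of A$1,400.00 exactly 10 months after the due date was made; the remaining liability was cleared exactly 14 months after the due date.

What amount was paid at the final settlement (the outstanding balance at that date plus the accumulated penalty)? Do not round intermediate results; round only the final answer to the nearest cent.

Balance at month 10: A$7,000.0000 × (1 + 0.0135)^10 = A$8,004.5251…
After A$1,400.00 payment: A$8,004.5251… − A$1,400.00 = A$6,604.5251…
Balance at month 14: A$6,604.5251… × (1 + 0.0135)^4 = A$6,968.4567…
Penalty: 14 × 1% × A$7,000.00 = A$980.00
Final settlement = outstanding balance + penalty = A$6,968.4567… + A$980.00 = A$7,948.46

A$7,948.46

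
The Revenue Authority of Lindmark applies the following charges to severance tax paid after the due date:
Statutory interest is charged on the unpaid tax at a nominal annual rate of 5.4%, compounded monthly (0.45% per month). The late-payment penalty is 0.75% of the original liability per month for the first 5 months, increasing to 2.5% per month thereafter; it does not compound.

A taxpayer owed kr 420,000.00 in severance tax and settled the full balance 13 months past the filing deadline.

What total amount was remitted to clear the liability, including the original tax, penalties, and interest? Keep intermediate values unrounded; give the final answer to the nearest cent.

kr 544,994.46

Penalty, months 1–5: 5 × 0.75% × kr 420,000.00 = kr 15,750.00
Penalty, months 6–13: 8 × 2.5% × kr 420,000.00 = kr 84,000.00
Interest: kr 420,000.00 × ((1 + 0.0045)^13 − 1) = kr 420,000.00 × 0.0601059… = kr 25,244.4601…
Total = kr 420,000.00 + kr 99,750.0000 + kr 25,244.4601… = kr 544,994.46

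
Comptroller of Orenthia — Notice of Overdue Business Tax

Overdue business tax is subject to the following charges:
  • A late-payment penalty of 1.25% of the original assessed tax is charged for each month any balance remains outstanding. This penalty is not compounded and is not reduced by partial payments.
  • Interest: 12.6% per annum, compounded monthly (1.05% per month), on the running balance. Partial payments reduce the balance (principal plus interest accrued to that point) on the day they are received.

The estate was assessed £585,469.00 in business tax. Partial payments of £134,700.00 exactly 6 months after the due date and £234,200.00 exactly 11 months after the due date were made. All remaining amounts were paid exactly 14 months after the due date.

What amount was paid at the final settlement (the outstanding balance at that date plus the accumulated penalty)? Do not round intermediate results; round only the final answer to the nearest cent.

Balance at month 6: £585,469.0000 × (1 + 0.0105)^6 = £623,335.4286…
After £134,700.00 payment: £623,335.4286… − £134,700.00 = £488,635.4286…
Balance at month 11: £488,635.4286… × (1 + 0.0105)^5 = £514,833.1955…
After £234,200.00 payment: £514,833.1955… − £234,200.00 = £280,633.1955…
Balance at month 14: £280,633.1955… × (1 + 0.0105)^3 = £289,566.2855…
Penalty: 14 × 1.25% × £585,469.00 = £102,457.08…
Final settlement = outstanding balance + penalty = £289,566.2855… + £102,457.08… = £392,023.36

£392,023.36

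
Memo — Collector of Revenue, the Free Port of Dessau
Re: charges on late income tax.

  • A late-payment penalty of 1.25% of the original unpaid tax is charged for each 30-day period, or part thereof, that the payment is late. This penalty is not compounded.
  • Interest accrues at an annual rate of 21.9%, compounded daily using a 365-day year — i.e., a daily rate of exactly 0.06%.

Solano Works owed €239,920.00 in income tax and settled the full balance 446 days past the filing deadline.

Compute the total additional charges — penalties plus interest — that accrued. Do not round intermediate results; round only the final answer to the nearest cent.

€118,573.13

Penalty periods: ⌈446/30⌉ = 15; penalty = 15 × 1.25% × €239,920.00 = €44,985.00
Interest: €239,920.00 × ((1 + 0.0006)^446 − 1) = €239,920.00 × 0.30671944… = €73,588.1281…
Penalties + interest = €44,985.0000 + €73,588.1281… = €118,573.13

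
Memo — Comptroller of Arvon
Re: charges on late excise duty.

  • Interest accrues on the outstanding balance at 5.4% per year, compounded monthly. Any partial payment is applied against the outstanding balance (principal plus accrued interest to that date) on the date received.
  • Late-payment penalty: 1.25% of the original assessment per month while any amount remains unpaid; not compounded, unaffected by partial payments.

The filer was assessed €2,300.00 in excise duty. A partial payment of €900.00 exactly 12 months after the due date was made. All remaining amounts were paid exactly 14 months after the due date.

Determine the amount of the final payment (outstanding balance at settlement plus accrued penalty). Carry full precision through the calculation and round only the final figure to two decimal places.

€1,943.60

Monthly rate = 5.4% ÷ 12 = 0.45%
Balance at month 12: €2,300.0000 × (1 + 0.0045)^12 = €2,427.3205…
After €900.00 payment: €2,427.3205… − €900.00 = €1,527.3205…
Balance at month 14: €1,527.3205… × (1 + 0.0045)^2 = €1,541.0973…
Penalty: 14 × 1.25% × €2,300.00 = €402.50
Final settlement = outstanding balance + penalty = €1,541.0973… + €402.50 = €1,943.60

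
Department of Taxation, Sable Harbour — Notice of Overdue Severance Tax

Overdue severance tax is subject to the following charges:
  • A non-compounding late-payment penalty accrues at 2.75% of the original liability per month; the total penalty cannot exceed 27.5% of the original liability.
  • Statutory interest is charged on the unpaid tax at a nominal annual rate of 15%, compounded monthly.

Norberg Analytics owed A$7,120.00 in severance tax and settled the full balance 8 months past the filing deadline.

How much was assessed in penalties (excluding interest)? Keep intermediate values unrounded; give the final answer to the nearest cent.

A$1,566.40

Penalty: 8 × 2.75% × A$7,120.00 = A$1,566.40 (below the 27.5% cap of A$1,958.00)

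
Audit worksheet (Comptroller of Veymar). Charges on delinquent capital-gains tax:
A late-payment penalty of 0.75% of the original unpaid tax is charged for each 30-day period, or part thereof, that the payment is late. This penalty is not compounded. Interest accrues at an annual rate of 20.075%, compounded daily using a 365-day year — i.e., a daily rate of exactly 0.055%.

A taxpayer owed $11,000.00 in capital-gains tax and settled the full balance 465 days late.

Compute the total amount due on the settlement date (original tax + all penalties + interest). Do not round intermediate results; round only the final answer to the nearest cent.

$15,524.73

Penalty periods: ⌈465/30⌉ = 16; penalty = 16 × 0.75% × $11,000.00 = $1,320.00
Interest: $11,000.00 × ((1 + 0.00055)^465 − 1) = $11,000.00 × 0.29133904… = $3,204.7294…
Total = $11,000.00 + $1,320.0000 + $3,204.7294… = $15,524.73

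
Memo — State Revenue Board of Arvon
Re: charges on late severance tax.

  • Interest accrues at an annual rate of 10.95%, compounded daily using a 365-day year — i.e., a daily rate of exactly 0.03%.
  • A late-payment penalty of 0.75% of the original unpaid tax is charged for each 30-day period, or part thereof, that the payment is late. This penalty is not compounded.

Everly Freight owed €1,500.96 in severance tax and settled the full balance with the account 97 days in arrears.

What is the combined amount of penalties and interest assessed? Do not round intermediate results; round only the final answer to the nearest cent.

Penalty periods: ⌈97/30⌉ = 4; penalty = 4 × 0.75% × €1,500.96 = €45.03…
Interest: €1,500.96 × ((1 + 0.0003)^97 − 1) = €1,500.96 × 0.02952305… = €44.3129…
Penalties + interest = €45.0288 + €44.3129… = €89.34

€89.34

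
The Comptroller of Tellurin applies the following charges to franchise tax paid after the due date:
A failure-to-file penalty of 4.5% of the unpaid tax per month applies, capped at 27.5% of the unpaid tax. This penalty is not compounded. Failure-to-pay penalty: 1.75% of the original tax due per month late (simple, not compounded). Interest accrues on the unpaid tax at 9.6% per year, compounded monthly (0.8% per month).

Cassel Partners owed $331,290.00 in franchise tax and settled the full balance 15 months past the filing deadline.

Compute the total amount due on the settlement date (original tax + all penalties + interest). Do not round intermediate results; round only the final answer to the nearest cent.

Failure-to-file: 15 × 4.5% × $331,290.00 = $223,620.75, capped at 27.5% × $331,290.00 = $91,104.75
Failure-to-pay penalty: 15 × 1.75% × $331,290.00 = $86,963.63…
Interest: $331,290.00 × ((1 + 0.008)^15 − 1) = $331,290.00 × 0.1269587… = $42,060.1314…
Total = $331,290.00 + $178,068.3750 + $42,060.1314… = $551,418.51

$551,418.51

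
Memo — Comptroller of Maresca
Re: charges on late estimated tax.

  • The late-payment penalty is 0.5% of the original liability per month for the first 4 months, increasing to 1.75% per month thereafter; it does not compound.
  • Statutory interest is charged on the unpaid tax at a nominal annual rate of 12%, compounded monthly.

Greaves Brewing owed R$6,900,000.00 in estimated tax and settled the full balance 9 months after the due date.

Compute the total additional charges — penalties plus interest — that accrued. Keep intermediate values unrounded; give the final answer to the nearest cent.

R$1,388,178.38

Penalty, months 1–4: 4 × 0.5% × R$6,900,000.00 = R$138,000.00
Penalty, months 5–9: 5 × 1.75% × R$6,900,000.00 = R$603,750.00
Interest (12%/yr ÷ 12 = 1%/month): R$6,900,000.00 × ((1 + 0.01)^9 − 1) = R$646,428.3815…
Penalties + interest = R$741,750.0000 + R$646,428.3815… = R$1,388,178.38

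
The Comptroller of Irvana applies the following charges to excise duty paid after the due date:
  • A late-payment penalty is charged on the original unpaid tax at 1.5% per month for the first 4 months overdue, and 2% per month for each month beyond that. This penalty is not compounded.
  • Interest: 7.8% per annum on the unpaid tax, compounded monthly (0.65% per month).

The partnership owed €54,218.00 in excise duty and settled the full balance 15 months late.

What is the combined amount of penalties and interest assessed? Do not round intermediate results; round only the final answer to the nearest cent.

Penalty, months 1–4: 4 × 1.5% × €54,218.00 = €3,253.08
Penalty, months 5–15: 11 × 2% × €54,218.00 = €11,927.96
Interest: €54,218.00 × ((1 + 0.0065)^15 − 1) = €54,218.00 × 0.1020637… = €5,533.6884…
Penalties + interest = €15,181.0400 + €5,533.6884… = €20,714.73

€20,714.73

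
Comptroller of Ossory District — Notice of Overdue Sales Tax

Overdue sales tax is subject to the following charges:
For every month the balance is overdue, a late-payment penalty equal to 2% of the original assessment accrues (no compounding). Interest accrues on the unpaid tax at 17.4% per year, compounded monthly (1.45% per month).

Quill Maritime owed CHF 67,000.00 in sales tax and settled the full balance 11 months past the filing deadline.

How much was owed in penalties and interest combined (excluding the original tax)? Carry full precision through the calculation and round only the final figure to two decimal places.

Late-payment penalty: 11 × 2% × CHF 67,000.00 = CHF 14,740.00
Interest: CHF 67,000.00 × ((1 + 0.0145)^11 − 1) = CHF 67,000.00 × 0.1715817… = CHF 11,495.9713…
Penalties + interest = CHF 14,740.0000 + CHF 11,495.9713… = CHF 26,235.97

CHF 26,235.97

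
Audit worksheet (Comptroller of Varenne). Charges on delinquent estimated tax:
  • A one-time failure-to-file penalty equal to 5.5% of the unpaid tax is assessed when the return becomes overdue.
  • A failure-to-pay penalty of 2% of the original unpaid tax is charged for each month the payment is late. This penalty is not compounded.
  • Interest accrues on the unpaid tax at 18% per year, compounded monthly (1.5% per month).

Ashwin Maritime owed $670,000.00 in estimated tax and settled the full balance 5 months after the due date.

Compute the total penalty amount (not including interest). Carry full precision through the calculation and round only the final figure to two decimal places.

Failure-to-file penalty: 5.5% × $670,000.00 = $36,850.00
Failure-to-pay penalty: 5 × 2% × $670,000.00 = $67,000.00
Total penalty = $36,850.00 + $67,000.00 = $103,850.00

$103,850.00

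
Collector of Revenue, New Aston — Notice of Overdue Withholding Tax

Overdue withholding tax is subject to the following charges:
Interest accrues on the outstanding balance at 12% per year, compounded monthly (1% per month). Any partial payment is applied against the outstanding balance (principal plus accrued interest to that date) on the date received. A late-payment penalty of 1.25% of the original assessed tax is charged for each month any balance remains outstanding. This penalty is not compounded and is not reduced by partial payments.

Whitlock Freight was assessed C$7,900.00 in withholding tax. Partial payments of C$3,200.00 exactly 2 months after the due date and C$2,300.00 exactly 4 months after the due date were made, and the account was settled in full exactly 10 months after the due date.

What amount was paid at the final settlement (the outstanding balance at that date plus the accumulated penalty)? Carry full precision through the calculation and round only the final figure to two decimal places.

C$3,807.38

Balance at month 2: C$7,900.0000 × (1 + 0.01)^2 = C$8,058.7900
After C$3,200.00 payment: C$8,058.7900 − C$3,200.00 = C$4,858.7900
Balance at month 4: C$4,858.7900 × (1 + 0.01)^2 = C$4,956.4517…
After C$2,300.00 payment: C$4,956.4517… − C$2,300.00 = C$2,656.4517…
Balance at month 10: C$2,656.4517… × (1 + 0.01)^6 = C$2,819.8770…
Penalty: 10 × 1.25% × C$7,900.00 = C$987.50
Final settlement = outstanding balance + penalty = C$2,819.8770… + C$987.50 = C$3,807.38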